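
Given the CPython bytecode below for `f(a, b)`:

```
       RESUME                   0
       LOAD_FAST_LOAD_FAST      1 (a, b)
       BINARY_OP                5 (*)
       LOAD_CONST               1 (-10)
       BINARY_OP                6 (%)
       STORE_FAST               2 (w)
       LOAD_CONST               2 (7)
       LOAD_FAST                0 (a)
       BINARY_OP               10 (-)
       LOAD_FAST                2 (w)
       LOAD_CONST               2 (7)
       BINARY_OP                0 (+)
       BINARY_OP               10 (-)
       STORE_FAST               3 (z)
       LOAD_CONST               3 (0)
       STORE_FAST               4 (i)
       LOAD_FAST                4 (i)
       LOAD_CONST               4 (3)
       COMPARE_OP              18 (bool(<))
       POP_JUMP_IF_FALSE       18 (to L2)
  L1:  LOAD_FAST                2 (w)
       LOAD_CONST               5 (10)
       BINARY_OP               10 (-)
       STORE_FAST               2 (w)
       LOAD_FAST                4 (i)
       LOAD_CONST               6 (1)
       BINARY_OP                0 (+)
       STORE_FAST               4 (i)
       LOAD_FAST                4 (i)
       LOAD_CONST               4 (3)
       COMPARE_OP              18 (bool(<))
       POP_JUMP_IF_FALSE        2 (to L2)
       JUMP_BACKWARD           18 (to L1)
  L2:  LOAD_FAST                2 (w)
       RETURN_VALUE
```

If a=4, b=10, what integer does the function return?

-30

LOAD_FAST_LOAD_FAST a,b → push 4,10. Stack: [4, 10]
BINARY_OP * → 4 * 10 = 40. Stack: [40]
LOAD_CONST → push -10. Stack: [40, -10]
BINARY_OP % → 40 % -10 = 0. Stack: [0]
STORE_FAST w → w=0. Stack: []
LOAD_CONST → push 7. Stack: [7]
LOAD_FAST a → push 4. Stack: [7, 4]
BINARY_OP - → 7 - 4 = 3. Stack: [3]
LOAD_FAST w → push 0. Stack: [3, 0]
LOAD_CONST → push 7. Stack: [3, 0, 7]
BINARY_OP + → 0 + 7 = 7. Stack: [3, 7]
BINARY_OP - → 3 - 7 = -4. Stack: [-4]
STORE_FAST z → z=-4. Stack: []
LOAD_CONST → push 0. Stack: [0]
STORE_FAST i → i=0. Stack: []
LOAD_FAST i → push 0. Stack: [0]
LOAD_CONST → push 3. Stack: [0, 3]
COMPARE_OP bool(<) → 0 vs 3 = True. Stack: [True]
POP_JUMP_IF_FALSE → pop True; no jump. Stack: []
LOAD_FAST w → push 0. Stack: [0]
LOAD_CONST → push 10. Stack: [0, 10]
BINARY_OP - → 0 - 10 = -10. Stack: [-10]
STORE_FAST w → w=-10. Stack: []
LOAD_FAST i → push 0. Stack: [0]
LOAD_CONST → push 1. Stack: [0, 1]
BINARY_OP + → 0 + 1 = 1. Stack: [1]
STORE_FAST i → i=1. Stack: []
LOAD_FAST i → push 1. Stack: [1]
LOAD_CONST → push 3. Stack: [1, 3]
COMPARE_OP bool(<) → 1 vs 3 = True. Stack: [True]
POP_JUMP_IF_FALSE → pop True; no jump. Stack: []
LOAD_FAST w → push -10. Stack: [-10]
LOAD_CONST → push 10. Stack: [-10, 10]
BINARY_OP - → -10 - 10 = -20. Stack: [-20]
STORE_FAST w → w=-20. Stack: []
LOAD_FAST i → push 1. Stack: [1]
LOAD_CONST → push 1. Stack: [1, 1]
BINARY_OP + → 1 + 1 = 2. Stack: [2]
STORE_FAST i → i=2. Stack: []
LOAD_FAST i → push 2. Stack: [2]
LOAD_CONST → push 3. Stack: [2, 3]
COMPARE_OP bool(<) → 2 vs 3 = True. Stack: [True]
POP_JUMP_IF_FALSE → pop True; no jump. Stack: []
LOAD_FAST w → push -20. Stack: [-20]
LOAD_CONST → push 10. Stack: [-20, 10]
BINARY_OP - → -20 - 10 = -30. Stack: [-30]
STORE_FAST w → w=-30. Stack: []
LOAD_FAST i → push 2. Stack: [2]
LOAD_CONST → push 1. Stack: [2, 1]
BINARY_OP + → 2 + 1 = 3. Stack: [3]
STORE_FAST i → i=3. Stack: []
LOAD_FAST i → push 3. Stack: [3]
LOAD_CONST → push 3. Stack: [3, 3]
COMPARE_OP bool(<) → 3 vs 3 = False. Stack: [False]
POP_JUMP_IF_FALSE → pop False; jump. Stack: []
LOAD_FAST w → push -30. Stack: [-30]
RETURN_VALUE → return -30.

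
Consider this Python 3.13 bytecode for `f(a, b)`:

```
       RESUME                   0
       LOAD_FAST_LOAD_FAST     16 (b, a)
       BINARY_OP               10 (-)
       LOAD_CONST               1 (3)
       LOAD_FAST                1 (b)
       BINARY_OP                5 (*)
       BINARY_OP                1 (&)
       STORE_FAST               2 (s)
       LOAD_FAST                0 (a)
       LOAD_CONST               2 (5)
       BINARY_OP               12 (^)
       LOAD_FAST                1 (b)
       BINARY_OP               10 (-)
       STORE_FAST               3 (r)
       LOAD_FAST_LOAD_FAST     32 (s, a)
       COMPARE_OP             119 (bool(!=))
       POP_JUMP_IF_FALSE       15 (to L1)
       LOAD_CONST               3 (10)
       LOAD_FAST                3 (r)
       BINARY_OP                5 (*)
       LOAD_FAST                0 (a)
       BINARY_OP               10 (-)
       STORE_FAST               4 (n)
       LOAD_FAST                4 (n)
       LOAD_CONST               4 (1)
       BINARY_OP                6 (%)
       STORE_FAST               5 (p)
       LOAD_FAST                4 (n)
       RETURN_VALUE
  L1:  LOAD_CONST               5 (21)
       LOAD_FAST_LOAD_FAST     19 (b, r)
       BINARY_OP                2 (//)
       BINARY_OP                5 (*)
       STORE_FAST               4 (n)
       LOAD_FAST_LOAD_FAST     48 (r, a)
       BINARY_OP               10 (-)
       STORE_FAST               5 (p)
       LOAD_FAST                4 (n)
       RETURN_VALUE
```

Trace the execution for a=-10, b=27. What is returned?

-390

LOAD_FAST_LOAD_FAST b,a → push 27,-10. Stack: [27, -10]
BINARY_OP - → 27 - -10 = 37. Stack: [37]
LOAD_CONST → push 3. Stack: [37, 3]
LOAD_FAST b → push 27. Stack: [37, 3, 27]
BINARY_OP * → 3 * 27 = 81. Stack: [37, 81]
BINARY_OP & → 37 & 81 = 1. Stack: [1]
STORE_FAST s → s=1. Stack: []
LOAD_FAST a → push -10. Stack: [-10]
LOAD_CONST → push 5. Stack: [-10, 5]
BINARY_OP ^ → -10 ^ 5 = -13. Stack: [-13]
LOAD_FAST b → push 27. Stack: [-13, 27]
BINARY_OP - → -13 - 27 = -40. Stack: [-40]
STORE_FAST r → r=-40. Stack: []
LOAD_FAST_LOAD_FAST s,a → push 1,-10. Stack: [1, -10]
COMPARE_OP bool(!=) → 1 vs -10 = True. Stack: [True]
POP_JUMP_IF_FALSE → pop True; no jump. Stack: []
LOAD_CONST → push 10. Stack: [10]
LOAD_FAST r → push -40. Stack: [10, -40]
BINARY_OP * → 10 * -40 = -400. Stack: [-400]
LOAD_FAST a → push -10. Stack: [-400, -10]
BINARY_OP - → -400 - -10 = -390. Stack: [-390]
STORE_FAST n → n=-390. Stack: []
LOAD_FAST n → push -390. Stack: [-390]
LOAD_CONST → push 1. Stack: [-390, 1]
BINARY_OP % → -390 % 1 = 0. Stack: [0]
STORE_FAST p → p=0. Stack: []
LOAD_FAST n → push -390. Stack: [-390]
RETURN_VALUE → return -390.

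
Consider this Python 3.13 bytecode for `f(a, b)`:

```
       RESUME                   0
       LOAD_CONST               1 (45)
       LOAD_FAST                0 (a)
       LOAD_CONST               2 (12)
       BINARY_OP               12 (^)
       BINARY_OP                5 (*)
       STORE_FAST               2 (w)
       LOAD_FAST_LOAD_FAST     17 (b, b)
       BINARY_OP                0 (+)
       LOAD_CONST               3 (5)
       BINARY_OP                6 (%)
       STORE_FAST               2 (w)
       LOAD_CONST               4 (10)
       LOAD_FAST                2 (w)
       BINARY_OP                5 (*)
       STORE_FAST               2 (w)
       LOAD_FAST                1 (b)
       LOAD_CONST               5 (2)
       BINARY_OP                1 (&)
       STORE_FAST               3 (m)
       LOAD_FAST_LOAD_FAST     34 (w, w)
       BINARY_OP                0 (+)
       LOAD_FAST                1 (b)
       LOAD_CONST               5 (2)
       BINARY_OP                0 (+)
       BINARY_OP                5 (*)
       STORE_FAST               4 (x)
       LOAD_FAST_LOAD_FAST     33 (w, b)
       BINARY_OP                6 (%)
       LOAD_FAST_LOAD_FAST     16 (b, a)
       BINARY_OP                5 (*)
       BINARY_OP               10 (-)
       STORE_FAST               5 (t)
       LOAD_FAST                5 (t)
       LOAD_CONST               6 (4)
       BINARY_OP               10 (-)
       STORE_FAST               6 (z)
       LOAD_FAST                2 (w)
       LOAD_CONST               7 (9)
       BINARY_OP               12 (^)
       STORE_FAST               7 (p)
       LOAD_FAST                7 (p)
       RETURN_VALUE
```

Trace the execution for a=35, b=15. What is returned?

9

LOAD_CONST → push 45. Stack: [45]
LOAD_FAST a → push 35. Stack: [45, 35]
LOAD_CONST → push 12. Stack: [45, 35, 12]
BINARY_OP ^ → 35 ^ 12 = 47. Stack: [45, 47]
BINARY_OP * → 45 * 47 = 2115. Stack: [2115]
STORE_FAST w → w=2115. Stack: []
LOAD_FAST_LOAD_FAST b,b → push 15,15. Stack: [15, 15]
BINARY_OP + → 15 + 15 = 30. Stack: [30]
LOAD_CONST → push 5. Stack: [30, 5]
BINARY_OP % → 30 % 5 = 0. Stack: [0]
STORE_FAST w → w=0. Stack: []
LOAD_CONST → push 10. Stack: [10]
LOAD_FAST w → push 0. Stack: [10, 0]
BINARY_OP * → 10 * 0 = 0. Stack: [0]
STORE_FAST w → w=0. Stack: []
LOAD_FAST b → push 15. Stack: [15]
LOAD_CONST → push 2. Stack: [15, 2]
BINARY_OP & → 15 & 2 = 2. Stack: [2]
STORE_FAST m → m=2. Stack: []
LOAD_FAST_LOAD_FAST w,w → push 0,0. Stack: [0, 0]
BINARY_OP + → 0 + 0 = 0. Stack: [0]
LOAD_FAST b → push 15. Stack: [0, 15]
LOAD_CONST → push 2. Stack: [0, 15, 2]
BINARY_OP + → 15 + 2 = 17. Stack: [0, 17]
BINARY_OP * → 0 * 17 = 0. Stack: [0]
STORE_FAST x → x=0. Stack: []
LOAD_FAST_LOAD_FAST w,b → push 0,15. Stack: [0, 15]
BINARY_OP % → 0 % 15 = 0. Stack: [0]
LOAD_FAST_LOAD_FAST b,a → push 15,35. Stack: [0, 15, 35]
BINARY_OP * → 15 * 35 = 525. Stack: [0, 525]
BINARY_OP - → 0 - 525 = -525. Stack: [-525]
STORE_FAST t → t=-525. Stack: []
LOAD_FAST t → push -525. Stack: [-525]
LOAD_CONST → push 4. Stack: [-525, 4]
BINARY_OP - → -525 - 4 = -529. Stack: [-529]
STORE_FAST z → z=-529. Stack: []
LOAD_FAST w → push 0. Stack: [0]
LOAD_CONST → push 9. Stack: [0, 9]
BINARY_OP ^ → 0 ^ 9 = 9. Stack: [9]
STORE_FAST p → p=9. Stack: []
LOAD_FAST p → push 9. Stack: [9]
RETURN_VALUE → return 9.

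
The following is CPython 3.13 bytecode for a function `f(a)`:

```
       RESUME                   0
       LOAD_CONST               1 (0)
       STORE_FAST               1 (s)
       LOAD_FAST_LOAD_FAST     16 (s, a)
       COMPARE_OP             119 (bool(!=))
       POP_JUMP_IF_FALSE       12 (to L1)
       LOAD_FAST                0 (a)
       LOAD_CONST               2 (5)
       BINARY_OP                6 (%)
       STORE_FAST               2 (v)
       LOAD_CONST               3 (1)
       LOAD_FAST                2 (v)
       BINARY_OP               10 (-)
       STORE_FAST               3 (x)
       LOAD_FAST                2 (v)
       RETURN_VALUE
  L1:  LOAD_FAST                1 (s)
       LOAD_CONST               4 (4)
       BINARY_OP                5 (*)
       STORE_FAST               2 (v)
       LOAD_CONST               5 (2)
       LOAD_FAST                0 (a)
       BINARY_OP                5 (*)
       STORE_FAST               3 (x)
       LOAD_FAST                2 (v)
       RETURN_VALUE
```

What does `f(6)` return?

1

LOAD_CONST → push 0. Stack: [0]
STORE_FAST s → s=0. Stack: []
LOAD_FAST_LOAD_FAST s,a → push 0,6. Stack: [0, 6]
COMPARE_OP bool(!=) → 0 vs 6 = True. Stack: [True]
POP_JUMP_IF_FALSE → pop True; no jump. Stack: []
LOAD_FAST a → push 6. Stack: [6]
LOAD_CONST → push 5. Stack: [6, 5]
BINARY_OP % → 6 % 5 = 1. Stack: [1]
STORE_FAST v → v=1. Stack: []
LOAD_CONST → push 1. Stack: [1]
LOAD_FAST v → push 1. Stack: [1, 1]
BINARY_OP - → 1 - 1 = 0. Stack: [0]
STORE_FAST x → x=0. Stack: []
LOAD_FAST v → push 1. Stack: [1]
RETURN_VALUE → return 1.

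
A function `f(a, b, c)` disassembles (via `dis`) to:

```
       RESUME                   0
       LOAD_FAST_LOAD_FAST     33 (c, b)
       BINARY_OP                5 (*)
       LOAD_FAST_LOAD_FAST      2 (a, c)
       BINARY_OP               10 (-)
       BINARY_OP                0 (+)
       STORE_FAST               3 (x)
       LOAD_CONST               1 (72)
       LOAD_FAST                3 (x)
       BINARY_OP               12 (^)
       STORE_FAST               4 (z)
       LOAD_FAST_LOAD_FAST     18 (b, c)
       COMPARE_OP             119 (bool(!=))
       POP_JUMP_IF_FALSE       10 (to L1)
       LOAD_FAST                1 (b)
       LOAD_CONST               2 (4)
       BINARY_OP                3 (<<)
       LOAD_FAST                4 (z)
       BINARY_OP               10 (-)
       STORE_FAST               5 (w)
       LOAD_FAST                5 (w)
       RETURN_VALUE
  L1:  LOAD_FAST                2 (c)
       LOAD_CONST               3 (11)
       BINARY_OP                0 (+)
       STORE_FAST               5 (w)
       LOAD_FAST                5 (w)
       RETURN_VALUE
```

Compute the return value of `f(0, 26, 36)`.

LOAD_FAST_LOAD_FAST c,b → push 36,26. Stack: [36, 26]
BINARY_OP * → 36 * 26 = 936. Stack: [936]
LOAD_FAST_LOAD_FAST a,c → push 0,36. Stack: [936, 0, 36]
BINARY_OP - → 0 - 36 = -36. Stack: [936, -36]
BINARY_OP + → 936 + -36 = 900. Stack: [900]
STORE_FAST x → x=900. Stack: []
LOAD_CONST → push 72. Stack: [72]
LOAD_FAST x → push 900. Stack: [72, 900]
BINARY_OP ^ → 72 ^ 900 = 972. Stack: [972]
STORE_FAST z → z=972. Stack: []
LOAD_FAST_LOAD_FAST b,c → push 26,36. Stack: [26, 36]
COMPARE_OP bool(!=) → 26 vs 36 = True. Stack: [True]
POP_JUMP_IF_FALSE → pop True; no jump. Stack: []
LOAD_FAST b → push 26. Stack: [26]
LOAD_CONST → push 4. Stack: [26, 4]
BINARY_OP << → 26 << 4 = 416. Stack: [416]
LOAD_FAST z → push 972. Stack: [416, 972]
BINARY_OP - → 416 - 972 = -556. Stack: [-556]
STORE_FAST w → w=-556. Stack: []
LOAD_FAST w → push -556. Stack: [-556]
RETURN_VALUE → return -556.

-556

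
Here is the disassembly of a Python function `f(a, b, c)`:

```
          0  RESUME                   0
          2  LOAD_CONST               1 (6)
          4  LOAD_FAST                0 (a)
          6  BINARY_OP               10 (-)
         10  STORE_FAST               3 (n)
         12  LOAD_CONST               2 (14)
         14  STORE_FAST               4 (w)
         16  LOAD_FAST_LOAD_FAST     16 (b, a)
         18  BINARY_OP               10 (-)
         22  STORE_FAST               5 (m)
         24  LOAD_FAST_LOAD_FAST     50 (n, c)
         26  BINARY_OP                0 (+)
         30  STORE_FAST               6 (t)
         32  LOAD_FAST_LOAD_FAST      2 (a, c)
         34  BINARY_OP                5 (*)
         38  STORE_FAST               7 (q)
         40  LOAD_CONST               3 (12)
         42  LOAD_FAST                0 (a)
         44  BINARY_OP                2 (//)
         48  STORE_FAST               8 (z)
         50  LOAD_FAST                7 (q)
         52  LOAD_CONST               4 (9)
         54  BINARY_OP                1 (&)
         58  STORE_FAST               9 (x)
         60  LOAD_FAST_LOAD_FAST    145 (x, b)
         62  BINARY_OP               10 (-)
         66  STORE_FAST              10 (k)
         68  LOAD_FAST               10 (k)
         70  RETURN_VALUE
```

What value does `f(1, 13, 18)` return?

LOAD_CONST → push 6. Stack: [6]
LOAD_FAST a → push 1. Stack: [6, 1]
BINARY_OP - → 6 - 1 = 5. Stack: [5]
STORE_FAST n → n=5. Stack: []
LOAD_CONST → push 14. Stack: [14]
STORE_FAST w → w=14. Stack: []
LOAD_FAST_LOAD_FAST b,a → push 13,1. Stack: [13, 1]
BINARY_OP - → 13 - 1 = 12. Stack: [12]
STORE_FAST m → m=12. Stack: []
LOAD_FAST_LOAD_FAST n,c → push 5,18. Stack: [5, 18]
BINARY_OP + → 5 + 18 = 23. Stack: [23]
STORE_FAST t → t=23. Stack: []
LOAD_FAST_LOAD_FAST a,c → push 1,18. Stack: [1, 18]
BINARY_OP * → 1 * 18 = 18. Stack: [18]
STORE_FAST q → q=18. Stack: []
LOAD_CONST → push 12. Stack: [12]
LOAD_FAST a → push 1. Stack: [12, 1]
BINARY_OP // → 12 // 1 = 12. Stack: [12]
STORE_FAST z → z=12. Stack: []
LOAD_FAST q → push 18. Stack: [18]
LOAD_CONST → push 9. Stack: [18, 9]
BINARY_OP & → 18 & 9 = 0. Stack: [0]
STORE_FAST x → x=0. Stack: []
LOAD_FAST_LOAD_FAST x,b → push 0,13. Stack: [0, 13]
BINARY_OP - → 0 - 13 = -13. Stack: [-13]
STORE_FAST k → k=-13. Stack: []
LOAD_FAST k → push -13. Stack: [-13]
RETURN_VALUE → return -13.

-13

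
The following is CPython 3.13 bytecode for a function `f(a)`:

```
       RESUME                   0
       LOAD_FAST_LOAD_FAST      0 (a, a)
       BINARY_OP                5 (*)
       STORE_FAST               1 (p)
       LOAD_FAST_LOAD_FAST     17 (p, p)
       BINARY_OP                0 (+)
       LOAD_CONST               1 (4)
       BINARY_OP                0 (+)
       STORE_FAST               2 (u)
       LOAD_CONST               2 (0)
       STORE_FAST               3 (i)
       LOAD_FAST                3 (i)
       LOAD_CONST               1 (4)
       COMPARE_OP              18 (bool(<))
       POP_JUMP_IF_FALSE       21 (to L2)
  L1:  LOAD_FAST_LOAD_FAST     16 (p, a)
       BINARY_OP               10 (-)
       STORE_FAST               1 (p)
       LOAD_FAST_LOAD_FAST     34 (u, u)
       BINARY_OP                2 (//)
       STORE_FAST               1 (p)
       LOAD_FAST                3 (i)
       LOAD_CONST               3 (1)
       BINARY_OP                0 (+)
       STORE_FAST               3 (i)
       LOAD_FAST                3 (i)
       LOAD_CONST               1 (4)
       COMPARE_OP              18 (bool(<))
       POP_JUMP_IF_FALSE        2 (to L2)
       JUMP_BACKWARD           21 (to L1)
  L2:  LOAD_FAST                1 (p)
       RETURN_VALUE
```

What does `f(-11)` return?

1

LOAD_FAST_LOAD_FAST a,a → push -11,-11
BINARY_OP * → -11 * -11 = 121
STORE_FAST p → p=121
LOAD_FAST_LOAD_FAST p,p → push 121,121
BINARY_OP + → 121 + 121 = 242
LOAD_CONST → push 4
BINARY_OP + → 242 + 4 = 246
STORE_FAST u → u=246
LOAD_CONST → push 0
STORE_FAST i → i=0
LOAD_FAST i → push 0
LOAD_CONST → push 4
COMPARE_OP bool(<) → 0 vs 4 = True
POP_JUMP_IF_FALSE → pop True; no jump
LOAD_FAST_LOAD_FAST p,a → push 121,-11
BINARY_OP - → 121 - -11 = 132
STORE_FAST p → p=132
LOAD_FAST_LOAD_FAST u,u → push 246,246
BINARY_OP // → 246 // 246 = 1
STORE_FAST p → p=1
LOAD_FAST i → push 0
LOAD_CONST → push 1
BINARY_OP + → 0 + 1 = 1
STORE_FAST i → i=1
LOAD_FAST i → push 1
LOAD_CONST → push 4
COMPARE_OP bool(<) → 1 vs 4 = True
POP_JUMP_IF_FALSE → pop True; no jump
LOAD_FAST_LOAD_FAST p,a → push 1,-11
BINARY_OP - → 1 - -11 = 12
STORE_FAST p → p=12
LOAD_FAST_LOAD_FAST u,u → push 246,246
BINARY_OP // → 246 // 246 = 1
STORE_FAST p → p=1
LOAD_FAST i → push 1
LOAD_CONST → push 1
BINARY_OP + → 1 + 1 = 2
STORE_FAST i → i=2
LOAD_FAST i → push 2
LOAD_CONST → push 4
COMPARE_OP bool(<) → 2 vs 4 = True
POP_JUMP_IF_FALSE → pop True; no jump
LOAD_FAST_LOAD_FAST p,a → push 1,-11
BINARY_OP - → 1 - -11 = 12
STORE_FAST p → p=12
LOAD_FAST_LOAD_FAST u,u → push 246,246
BINARY_OP // → 246 // 246 = 1
STORE_FAST p → p=1
LOAD_FAST i → push 2
LOAD_CONST → push 1
BINARY_OP + → 2 + 1 = 3
STORE_FAST i → i=3
LOAD_FAST i → push 3
LOAD_CONST → push 4
COMPARE_OP bool(<) → 3 vs 4 = True
POP_JUMP_IF_FALSE → pop True; no jump
LOAD_FAST_LOAD_FAST p,a → push 1,-11
BINARY_OP - → 1 - -11 = 12
STORE_FAST p → p=12
LOAD_FAST_LOAD_FAST u,u → push 246,246
BINARY_OP // → 246 // 246 = 1
STORE_FAST p → p=1
LOAD_FAST i → push 3
LOAD_CONST → push 1
BINARY_OP + → 3 + 1 = 4
STORE_FAST i → i=4
LOAD_FAST i → push 4
LOAD_CONST → push 4
COMPARE_OP bool(<) → 4 vs 4 = False
POP_JUMP_IF_FALSE → pop False; jump
LOAD_FAST p → push 1
RETURN_VALUE → return 1.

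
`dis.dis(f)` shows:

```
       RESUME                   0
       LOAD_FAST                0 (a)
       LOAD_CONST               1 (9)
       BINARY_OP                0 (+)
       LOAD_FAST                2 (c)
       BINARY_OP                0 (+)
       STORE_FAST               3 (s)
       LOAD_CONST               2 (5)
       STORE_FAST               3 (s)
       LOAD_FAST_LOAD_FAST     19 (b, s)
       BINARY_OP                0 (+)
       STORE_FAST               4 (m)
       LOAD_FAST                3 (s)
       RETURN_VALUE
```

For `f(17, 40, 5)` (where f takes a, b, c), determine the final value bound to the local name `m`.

LOAD_FAST a → push 17. Stack: [17]
LOAD_CONST → push 9. Stack: [17, 9]
BINARY_OP + → 17 + 9 = 26. Stack: [26]
LOAD_FAST c → push 5. Stack: [26, 5]
BINARY_OP + → 26 + 5 = 31. Stack: [31]
STORE_FAST s → s=31. Stack: []
LOAD_CONST → push 5. Stack: [5]
STORE_FAST s → s=5. Stack: []
LOAD_FAST_LOAD_FAST b,s → push 40,5. Stack: [40, 5]
BINARY_OP + → 40 + 5 = 45. Stack: [45]
STORE_FAST m → m=45. Stack: []
LOAD_FAST s → push 5. Stack: [5]
RETURN_VALUE → return 5.

45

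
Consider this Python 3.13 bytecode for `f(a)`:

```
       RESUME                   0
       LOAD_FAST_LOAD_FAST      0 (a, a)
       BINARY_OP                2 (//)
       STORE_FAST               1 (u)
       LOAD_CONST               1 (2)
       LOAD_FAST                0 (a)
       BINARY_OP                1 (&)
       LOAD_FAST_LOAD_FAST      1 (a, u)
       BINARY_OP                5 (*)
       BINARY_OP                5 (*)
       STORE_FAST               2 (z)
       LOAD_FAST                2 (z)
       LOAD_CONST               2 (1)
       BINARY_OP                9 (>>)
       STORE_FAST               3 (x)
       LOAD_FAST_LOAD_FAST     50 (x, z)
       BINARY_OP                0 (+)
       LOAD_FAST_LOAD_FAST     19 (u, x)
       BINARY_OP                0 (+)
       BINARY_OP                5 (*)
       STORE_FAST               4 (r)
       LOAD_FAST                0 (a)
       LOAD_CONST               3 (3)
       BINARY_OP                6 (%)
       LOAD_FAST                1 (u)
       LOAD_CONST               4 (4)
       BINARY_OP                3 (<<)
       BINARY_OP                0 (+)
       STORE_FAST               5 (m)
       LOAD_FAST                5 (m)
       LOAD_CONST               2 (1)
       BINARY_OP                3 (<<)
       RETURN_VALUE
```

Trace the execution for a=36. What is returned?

LOAD_FAST_LOAD_FAST a,a → push 36,36. Stack: [36, 36]
BINARY_OP // → 36 // 36 = 1. Stack: [1]
STORE_FAST u → u=1. Stack: []
LOAD_CONST → push 2. Stack: [2]
LOAD_FAST a → push 36. Stack: [2, 36]
BINARY_OP & → 2 & 36 = 0. Stack: [0]
LOAD_FAST_LOAD_FAST a,u → push 36,1. Stack: [0, 36, 1]
BINARY_OP * → 36 * 1 = 36. Stack: [0, 36]
BINARY_OP * → 0 * 36 = 0. Stack: [0]
STORE_FAST z → z=0. Stack: []
LOAD_FAST z → push 0. Stack: [0]
LOAD_CONST → push 1. Stack: [0, 1]
BINARY_OP >> → 0 >> 1 = 0. Stack: [0]
STORE_FAST x → x=0. Stack: []
LOAD_FAST_LOAD_FAST x,z → push 0,0. Stack: [0, 0]
BINARY_OP + → 0 + 0 = 0. Stack: [0]
LOAD_FAST_LOAD_FAST u,x → push 1,0. Stack: [0, 1, 0]
BINARY_OP + → 1 + 0 = 1. Stack: [0, 1]
BINARY_OP * → 0 * 1 = 0. Stack: [0]
STORE_FAST r → r=0. Stack: []
LOAD_FAST a → push 36. Stack: [36]
LOAD_CONST → push 3. Stack: [36, 3]
BINARY_OP % → 36 % 3 = 0. Stack: [0]
LOAD_FAST u → push 1. Stack: [0, 1]
LOAD_CONST → push 4. Stack: [0, 1, 4]
BINARY_OP << → 1 << 4 = 16. Stack: [0, 16]
BINARY_OP + → 0 + 16 = 16. Stack: [16]
STORE_FAST m → m=16. Stack: []
LOAD_FAST m → push 16. Stack: [16]
LOAD_CONST → push 1. Stack: [16, 1]
BINARY_OP << → 16 << 1 = 32. Stack: [32]
RETURN_VALUE → return 32.

32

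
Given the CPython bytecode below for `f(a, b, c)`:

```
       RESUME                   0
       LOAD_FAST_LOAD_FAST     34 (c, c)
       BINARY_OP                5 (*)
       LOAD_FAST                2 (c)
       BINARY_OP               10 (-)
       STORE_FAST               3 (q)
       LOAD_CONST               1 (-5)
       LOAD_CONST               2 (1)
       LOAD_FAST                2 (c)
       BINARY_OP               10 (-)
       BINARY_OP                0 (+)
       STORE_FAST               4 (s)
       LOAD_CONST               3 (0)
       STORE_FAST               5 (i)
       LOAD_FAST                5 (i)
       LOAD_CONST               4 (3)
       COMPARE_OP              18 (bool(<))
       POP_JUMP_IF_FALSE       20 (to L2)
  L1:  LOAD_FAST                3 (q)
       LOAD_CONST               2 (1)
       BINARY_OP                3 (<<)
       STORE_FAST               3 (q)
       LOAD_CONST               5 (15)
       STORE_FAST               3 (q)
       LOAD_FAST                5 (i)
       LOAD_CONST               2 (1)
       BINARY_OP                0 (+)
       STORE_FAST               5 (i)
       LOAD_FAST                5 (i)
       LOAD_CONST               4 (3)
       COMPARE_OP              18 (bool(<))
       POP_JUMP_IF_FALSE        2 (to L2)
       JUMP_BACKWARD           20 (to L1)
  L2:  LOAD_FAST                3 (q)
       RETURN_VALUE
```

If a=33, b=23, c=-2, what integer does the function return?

15

LOAD_FAST_LOAD_FAST c,c → push -2,-2. Stack: [-2, -2]
BINARY_OP * → -2 * -2 = 4. Stack: [4]
LOAD_FAST c → push -2. Stack: [4, -2]
BINARY_OP - → 4 - -2 = 6. Stack: [6]
STORE_FAST q → q=6. Stack: []
LOAD_CONST → push -5. Stack: [-5]
LOAD_CONST → push 1. Stack: [-5, 1]
LOAD_FAST c → push -2. Stack: [-5, 1, -2]
BINARY_OP - → 1 - -2 = 3. Stack: [-5, 3]
BINARY_OP + → -5 + 3 = -2. Stack: [-2]
STORE_FAST s → s=-2. Stack: []
LOAD_CONST → push 0. Stack: [0]
STORE_FAST i → i=0. Stack: []
LOAD_FAST i → push 0. Stack: [0]
LOAD_CONST → push 3. Stack: [0, 3]
COMPARE_OP bool(<) → 0 vs 3 = True. Stack: [True]
POP_JUMP_IF_FALSE → pop True; no jump. Stack: []
LOAD_FAST q → push 6. Stack: [6]
LOAD_CONST → push 1. Stack: [6, 1]
BINARY_OP << → 6 << 1 = 12. Stack: [12]
STORE_FAST q → q=12. Stack: []
LOAD_CONST → push 15. Stack: [15]
STORE_FAST q → q=15. Stack: []
LOAD_FAST i → push 0. Stack: [0]
LOAD_CONST → push 1. Stack: [0, 1]
BINARY_OP + → 0 + 1 = 1. Stack: [1]
STORE_FAST i → i=1. Stack: []
LOAD_FAST i → push 1. Stack: [1]
LOAD_CONST → push 3. Stack: [1, 3]
COMPARE_OP bool(<) → 1 vs 3 = True. Stack: [True]
POP_JUMP_IF_FALSE → pop True; no jump. Stack: []
LOAD_FAST q → push 15. Stack: [15]
LOAD_CONST → push 1. Stack: [15, 1]
BINARY_OP << → 15 << 1 = 30. Stack: [30]
STORE_FAST q → q=30. Stack: []
LOAD_CONST → push 15. Stack: [15]
STORE_FAST q → q=15. Stack: []
LOAD_FAST i → push 1. Stack: [1]
LOAD_CONST → push 1. Stack: [1, 1]
BINARY_OP + → 1 + 1 = 2. Stack: [2]
STORE_FAST i → i=2. Stack: []
LOAD_FAST i → push 2. Stack: [2]
LOAD_CONST → push 3. Stack: [2, 3]
COMPARE_OP bool(<) → 2 vs 3 = True. Stack: [True]
POP_JUMP_IF_FALSE → pop True; no jump. Stack: []
LOAD_FAST q → push 15. Stack: [15]
LOAD_CONST → push 1. Stack: [15, 1]
BINARY_OP << → 15 << 1 = 30. Stack: [30]
STORE_FAST q → q=30. Stack: []
LOAD_CONST → push 15. Stack: [15]
STORE_FAST q → q=15. Stack: []
LOAD_FAST i → push 2. Stack: [2]
LOAD_CONST → push 1. Stack: [2, 1]
BINARY_OP + → 2 + 1 = 3. Stack: [3]
STORE_FAST i → i=3. Stack: []
LOAD_FAST i → push 3. Stack: [3]
LOAD_CONST → push 3. Stack: [3, 3]
COMPARE_OP bool(<) → 3 vs 3 = False. Stack: [False]
POP_JUMP_IF_FALSE → pop False; jump. Stack: []
LOAD_FAST q → push 15. Stack: [15]
RETURN_VALUE → return 15.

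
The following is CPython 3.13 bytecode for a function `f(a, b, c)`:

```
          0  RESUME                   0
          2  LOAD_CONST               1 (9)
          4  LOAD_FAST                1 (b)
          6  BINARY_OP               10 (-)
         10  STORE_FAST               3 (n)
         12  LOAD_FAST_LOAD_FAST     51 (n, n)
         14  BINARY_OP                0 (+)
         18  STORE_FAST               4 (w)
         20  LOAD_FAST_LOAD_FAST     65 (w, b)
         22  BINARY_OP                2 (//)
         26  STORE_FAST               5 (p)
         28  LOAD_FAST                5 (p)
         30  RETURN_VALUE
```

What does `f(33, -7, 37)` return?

LOAD_CONST → push 9. Stack: [9]
LOAD_FAST b → push -7. Stack: [9, -7]
BINARY_OP - → 9 - -7 = 16. Stack: [16]
STORE_FAST n → n=16. Stack: []
LOAD_FAST_LOAD_FAST n,n → push 16,16. Stack: [16, 16]
BINARY_OP + → 16 + 16 = 32. Stack: [32]
STORE_FAST w → w=32. Stack: []
LOAD_FAST_LOAD_FAST w,b → push 32,-7. Stack: [32, -7]
BINARY_OP // → 32 // -7 = -5. Stack: [-5]
STORE_FAST p → p=-5. Stack: []
LOAD_FAST p → push -5. Stack: [-5]
RETURN_VALUE → return -5.

-5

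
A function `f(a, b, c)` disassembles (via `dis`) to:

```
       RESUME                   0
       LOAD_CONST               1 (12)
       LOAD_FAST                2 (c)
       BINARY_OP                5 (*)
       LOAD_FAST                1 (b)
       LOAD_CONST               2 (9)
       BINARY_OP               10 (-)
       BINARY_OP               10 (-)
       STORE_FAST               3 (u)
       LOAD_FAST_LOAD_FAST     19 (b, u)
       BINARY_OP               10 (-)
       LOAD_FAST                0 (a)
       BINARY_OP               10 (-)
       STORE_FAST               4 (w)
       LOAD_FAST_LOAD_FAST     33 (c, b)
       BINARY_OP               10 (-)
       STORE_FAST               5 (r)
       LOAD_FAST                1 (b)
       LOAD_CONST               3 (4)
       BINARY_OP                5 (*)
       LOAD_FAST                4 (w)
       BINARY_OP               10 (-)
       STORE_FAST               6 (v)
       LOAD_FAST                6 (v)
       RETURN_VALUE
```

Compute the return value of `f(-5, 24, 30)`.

LOAD_CONST → push 12. Stack: [12]
LOAD_FAST c → push 30. Stack: [12, 30]
BINARY_OP * → 12 * 30 = 360. Stack: [360]
LOAD_FAST b → push 24. Stack: [360, 24]
LOAD_CONST → push 9. Stack: [360, 24, 9]
BINARY_OP - → 24 - 9 = 15. Stack: [360, 15]
BINARY_OP - → 360 - 15 = 345. Stack: [345]
STORE_FAST u → u=345. Stack: []
LOAD_FAST_LOAD_FAST b,u → push 24,345. Stack: [24, 345]
BINARY_OP - → 24 - 345 = -321. Stack: [-321]
LOAD_FAST a → push -5. Stack: [-321, -5]
BINARY_OP - → -321 - -5 = -316. Stack: [-316]
STORE_FAST w → w=-316. Stack: []
LOAD_FAST_LOAD_FAST c,b → push 30,24. Stack: [30, 24]
BINARY_OP - → 30 - 24 = 6. Stack: [6]
STORE_FAST r → r=6. Stack: []
LOAD_FAST b → push 24. Stack: [24]
LOAD_CONST → push 4. Stack: [24, 4]
BINARY_OP * → 24 * 4 = 96. Stack: [96]
LOAD_FAST w → push -316. Stack: [96, -316]
BINARY_OP - → 96 - -316 = 412. Stack: [412]
STORE_FAST v → v=412. Stack: []
LOAD_FAST v → push 412. Stack: [412]
RETURN_VALUE → return 412.

412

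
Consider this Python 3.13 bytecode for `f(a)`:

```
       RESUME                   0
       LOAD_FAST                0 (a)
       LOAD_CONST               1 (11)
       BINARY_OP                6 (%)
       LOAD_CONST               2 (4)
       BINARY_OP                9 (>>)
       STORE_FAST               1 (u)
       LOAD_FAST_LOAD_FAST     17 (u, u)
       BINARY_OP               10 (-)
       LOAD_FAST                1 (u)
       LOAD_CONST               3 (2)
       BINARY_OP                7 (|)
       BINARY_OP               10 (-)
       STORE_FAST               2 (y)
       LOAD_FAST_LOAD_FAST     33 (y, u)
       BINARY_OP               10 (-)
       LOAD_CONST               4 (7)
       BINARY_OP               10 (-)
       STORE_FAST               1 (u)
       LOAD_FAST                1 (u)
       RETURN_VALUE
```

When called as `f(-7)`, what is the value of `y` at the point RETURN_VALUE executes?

LOAD_FAST a → push -7. Stack: [-7]
LOAD_CONST → push 11. Stack: [-7, 11]
BINARY_OP % → -7 % 11 = 4. Stack: [4]
LOAD_CONST → push 4. Stack: [4, 4]
BINARY_OP >> → 4 >> 4 = 0. Stack: [0]
STORE_FAST u → u=0. Stack: []
LOAD_FAST_LOAD_FAST u,u → push 0,0. Stack: [0, 0]
BINARY_OP - → 0 - 0 = 0. Stack: [0]
LOAD_FAST u → push 0. Stack: [0, 0]
LOAD_CONST → push 2. Stack: [0, 0, 2]
BINARY_OP | → 0 | 2 = 2. Stack: [0, 2]
BINARY_OP - → 0 - 2 = -2. Stack: [-2]
STORE_FAST y → y=-2. Stack: []
LOAD_FAST_LOAD_FAST y,u → push -2,0. Stack: [-2, 0]
BINARY_OP - → -2 - 0 = -2. Stack: [-2]
LOAD_CONST → push 7. Stack: [-2, 7]
BINARY_OP - → -2 - 7 = -9. Stack: [-9]
STORE_FAST u → u=-9. Stack: []
LOAD_FAST u → push -9. Stack: [-9]
RETURN_VALUE → return -9.

-2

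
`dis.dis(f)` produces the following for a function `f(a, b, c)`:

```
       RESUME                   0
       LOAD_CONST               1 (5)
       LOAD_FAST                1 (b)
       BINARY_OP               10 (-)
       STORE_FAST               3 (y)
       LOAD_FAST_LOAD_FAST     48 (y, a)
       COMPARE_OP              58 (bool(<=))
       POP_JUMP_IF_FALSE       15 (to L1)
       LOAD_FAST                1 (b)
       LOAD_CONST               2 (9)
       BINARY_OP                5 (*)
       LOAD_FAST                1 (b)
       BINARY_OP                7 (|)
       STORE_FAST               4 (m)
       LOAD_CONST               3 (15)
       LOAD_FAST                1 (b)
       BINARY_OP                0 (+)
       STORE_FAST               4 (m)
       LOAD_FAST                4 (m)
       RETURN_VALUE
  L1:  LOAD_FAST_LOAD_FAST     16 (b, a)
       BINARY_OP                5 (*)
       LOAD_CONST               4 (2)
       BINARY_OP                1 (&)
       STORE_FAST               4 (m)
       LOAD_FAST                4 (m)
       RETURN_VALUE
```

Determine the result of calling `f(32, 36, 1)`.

LOAD_CONST → push 5. Stack: [5]
LOAD_FAST b → push 36. Stack: [5, 36]
BINARY_OP - → 5 - 36 = -31. Stack: [-31]
STORE_FAST y → y=-31. Stack: []
LOAD_FAST_LOAD_FAST y,a → push -31,32. Stack: [-31, 32]
COMPARE_OP bool(<=) → -31 vs 32 = True. Stack: [True]
POP_JUMP_IF_FALSE → pop True; no jump. Stack: []
LOAD_FAST b → push 36. Stack: [36]
LOAD_CONST → push 9. Stack: [36, 9]
BINARY_OP * → 36 * 9 = 324. Stack: [324]
LOAD_FAST b → push 36. Stack: [324, 36]
BINARY_OP | → 324 | 36 = 356. Stack: [356]
STORE_FAST m → m=356. Stack: []
LOAD_CONST → push 15. Stack: [15]
LOAD_FAST b → push 36. Stack: [15, 36]
BINARY_OP + → 15 + 36 = 51. Stack: [51]
STORE_FAST m → m=51. Stack: []
LOAD_FAST m → push 51. Stack: [51]
RETURN_VALUE → return 51.

51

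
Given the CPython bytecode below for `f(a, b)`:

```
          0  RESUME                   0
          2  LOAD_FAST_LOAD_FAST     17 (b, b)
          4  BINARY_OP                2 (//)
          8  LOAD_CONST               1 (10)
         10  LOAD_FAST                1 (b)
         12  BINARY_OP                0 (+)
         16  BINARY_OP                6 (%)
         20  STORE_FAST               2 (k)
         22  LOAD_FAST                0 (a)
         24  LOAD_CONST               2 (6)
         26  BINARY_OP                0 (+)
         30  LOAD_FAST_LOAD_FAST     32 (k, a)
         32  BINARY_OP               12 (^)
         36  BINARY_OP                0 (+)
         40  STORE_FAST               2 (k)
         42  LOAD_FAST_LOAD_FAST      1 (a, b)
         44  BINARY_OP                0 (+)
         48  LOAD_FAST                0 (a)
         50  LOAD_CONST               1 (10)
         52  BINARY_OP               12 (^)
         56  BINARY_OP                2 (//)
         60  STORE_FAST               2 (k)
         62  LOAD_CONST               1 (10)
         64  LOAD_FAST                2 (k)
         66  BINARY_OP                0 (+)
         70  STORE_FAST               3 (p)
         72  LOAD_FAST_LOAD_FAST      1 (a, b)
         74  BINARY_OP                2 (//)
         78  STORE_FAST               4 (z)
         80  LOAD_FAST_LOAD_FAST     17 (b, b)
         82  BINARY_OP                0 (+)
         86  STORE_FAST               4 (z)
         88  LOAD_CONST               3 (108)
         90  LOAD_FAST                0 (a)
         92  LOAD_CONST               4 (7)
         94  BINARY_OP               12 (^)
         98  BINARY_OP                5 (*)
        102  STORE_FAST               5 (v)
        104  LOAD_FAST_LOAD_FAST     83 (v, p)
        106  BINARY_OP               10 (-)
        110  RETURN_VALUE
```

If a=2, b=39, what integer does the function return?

525

LOAD_FAST_LOAD_FAST b,b → push 39,39. Stack: [39, 39]
BINARY_OP // → 39 // 39 = 1. Stack: [1]
LOAD_CONST → push 10. Stack: [1, 10]
LOAD_FAST b → push 39. Stack: [1, 10, 39]
BINARY_OP + → 10 + 39 = 49. Stack: [1, 49]
BINARY_OP % → 1 % 49 = 1. Stack: [1]
STORE_FAST k → k=1. Stack: []
LOAD_FAST a → push 2. Stack: [2]
LOAD_CONST → push 6. Stack: [2, 6]
BINARY_OP + → 2 + 6 = 8. Stack: [8]
LOAD_FAST_LOAD_FAST k,a → push 1,2. Stack: [8, 1, 2]
BINARY_OP ^ → 1 ^ 2 = 3. Stack: [8, 3]
BINARY_OP + → 8 + 3 = 11. Stack: [11]
STORE_FAST k → k=11. Stack: []
LOAD_FAST_LOAD_FAST a,b → push 2,39. Stack: [2, 39]
BINARY_OP + → 2 + 39 = 41. Stack: [41]
LOAD_FAST a → push 2. Stack: [41, 2]
LOAD_CONST → push 10. Stack: [41, 2, 10]
BINARY_OP ^ → 2 ^ 10 = 8. Stack: [41, 8]
BINARY_OP // → 41 // 8 = 5. Stack: [5]
STORE_FAST k → k=5. Stack: []
LOAD_CONST → push 10. Stack: [10]
LOAD_FAST k → push 5. Stack: [10, 5]
BINARY_OP + → 10 + 5 = 15. Stack: [15]
STORE_FAST p → p=15. Stack: []
LOAD_FAST_LOAD_FAST a,b → push 2,39. Stack: [2, 39]
BINARY_OP // → 2 // 39 = 0. Stack: [0]
STORE_FAST z → z=0. Stack: []
LOAD_FAST_LOAD_FAST b,b → push 39,39. Stack: [39, 39]
BINARY_OP + → 39 + 39 = 78. Stack: [78]
STORE_FAST z → z=78. Stack: []
LOAD_CONST → push 108. Stack: [108]
LOAD_FAST a → push 2. Stack: [108, 2]
LOAD_CONST → push 7. Stack: [108, 2, 7]
BINARY_OP ^ → 2 ^ 7 = 5. Stack: [108, 5]
BINARY_OP * → 108 * 5 = 540. Stack: [540]
STORE_FAST v → v=540. Stack: []
LOAD_FAST_LOAD_FAST v,p → push 540,15. Stack: [540, 15]
BINARY_OP - → 540 - 15 = 525. Stack: [525]
RETURN_VALUE → return 525.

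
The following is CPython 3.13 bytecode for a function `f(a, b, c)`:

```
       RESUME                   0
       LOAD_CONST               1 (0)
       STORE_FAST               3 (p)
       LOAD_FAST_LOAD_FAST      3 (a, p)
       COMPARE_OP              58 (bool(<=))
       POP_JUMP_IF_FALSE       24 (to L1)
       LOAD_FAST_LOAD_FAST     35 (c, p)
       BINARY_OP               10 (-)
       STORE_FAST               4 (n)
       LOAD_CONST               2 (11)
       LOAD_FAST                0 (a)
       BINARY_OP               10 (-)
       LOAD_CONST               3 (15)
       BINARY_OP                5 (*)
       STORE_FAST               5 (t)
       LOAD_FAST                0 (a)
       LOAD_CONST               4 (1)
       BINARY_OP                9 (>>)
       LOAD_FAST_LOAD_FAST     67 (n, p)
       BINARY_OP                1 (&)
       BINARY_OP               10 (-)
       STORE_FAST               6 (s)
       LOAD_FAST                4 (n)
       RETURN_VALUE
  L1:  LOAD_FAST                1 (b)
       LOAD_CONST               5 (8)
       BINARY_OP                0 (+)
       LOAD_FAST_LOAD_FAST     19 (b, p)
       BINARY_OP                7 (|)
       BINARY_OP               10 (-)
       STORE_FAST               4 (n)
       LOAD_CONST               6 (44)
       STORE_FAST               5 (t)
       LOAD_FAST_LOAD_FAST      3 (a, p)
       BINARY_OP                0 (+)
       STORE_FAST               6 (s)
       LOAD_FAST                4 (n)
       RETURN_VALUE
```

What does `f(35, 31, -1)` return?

LOAD_CONST → push 0. Stack: [0]
STORE_FAST p → p=0. Stack: []
LOAD_FAST_LOAD_FAST a,p → push 35,0. Stack: [35, 0]
COMPARE_OP bool(<=) → 35 vs 0 = False. Stack: [False]
POP_JUMP_IF_FALSE → pop False; jump. Stack: []
LOAD_FAST b → push 31. Stack: [31]
LOAD_CONST → push 8. Stack: [31, 8]
BINARY_OP + → 31 + 8 = 39. Stack: [39]
LOAD_FAST_LOAD_FAST b,p → push 31,0. Stack: [39, 31, 0]
BINARY_OP | → 31 | 0 = 31. Stack: [39, 31]
BINARY_OP - → 39 - 31 = 8. Stack: [8]
STORE_FAST n → n=8. Stack: []
LOAD_CONST → push 44. Stack: [44]
STORE_FAST t → t=44. Stack: []
LOAD_FAST_LOAD_FAST a,p → push 35,0. Stack: [35, 0]
BINARY_OP + → 35 + 0 = 35. Stack: [35]
STORE_FAST s → s=35. Stack: []
LOAD_FAST n → push 8. Stack: [8]
RETURN_VALUE → return 8.

8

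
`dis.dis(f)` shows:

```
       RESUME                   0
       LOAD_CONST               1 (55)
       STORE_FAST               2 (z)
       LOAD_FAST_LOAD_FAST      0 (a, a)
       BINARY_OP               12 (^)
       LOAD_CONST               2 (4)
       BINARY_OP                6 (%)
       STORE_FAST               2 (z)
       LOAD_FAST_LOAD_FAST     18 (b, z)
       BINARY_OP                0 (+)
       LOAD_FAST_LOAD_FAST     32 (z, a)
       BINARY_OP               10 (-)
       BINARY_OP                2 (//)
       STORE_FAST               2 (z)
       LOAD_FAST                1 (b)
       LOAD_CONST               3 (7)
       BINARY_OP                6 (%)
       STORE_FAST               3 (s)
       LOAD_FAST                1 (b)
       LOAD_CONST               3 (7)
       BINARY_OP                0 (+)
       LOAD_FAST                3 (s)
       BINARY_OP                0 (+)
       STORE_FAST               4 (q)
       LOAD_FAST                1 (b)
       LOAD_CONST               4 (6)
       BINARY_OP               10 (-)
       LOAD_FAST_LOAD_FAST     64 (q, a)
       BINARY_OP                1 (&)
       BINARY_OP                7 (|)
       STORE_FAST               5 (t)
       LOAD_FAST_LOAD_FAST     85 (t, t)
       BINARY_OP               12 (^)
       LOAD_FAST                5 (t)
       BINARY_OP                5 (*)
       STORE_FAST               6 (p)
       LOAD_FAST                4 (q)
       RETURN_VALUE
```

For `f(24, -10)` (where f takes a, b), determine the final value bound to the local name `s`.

4

LOAD_CONST → push 55. Stack: [55]
STORE_FAST z → z=55. Stack: []
LOAD_FAST_LOAD_FAST a,a → push 24,24. Stack: [24, 24]
BINARY_OP ^ → 24 ^ 24 = 0. Stack: [0]
LOAD_CONST → push 4. Stack: [0, 4]
BINARY_OP % → 0 % 4 = 0. Stack: [0]
STORE_FAST z → z=0. Stack: []
LOAD_FAST_LOAD_FAST b,z → push -10,0. Stack: [-10, 0]
BINARY_OP + → -10 + 0 = -10. Stack: [-10]
LOAD_FAST_LOAD_FAST z,a → push 0,24. Stack: [-10, 0, 24]
BINARY_OP - → 0 - 24 = -24. Stack: [-10, -24]
BINARY_OP // → -10 // -24 = 0. Stack: [0]
STORE_FAST z → z=0. Stack: []
LOAD_FAST b → push -10. Stack: [-10]
LOAD_CONST → push 7. Stack: [-10, 7]
BINARY_OP % → -10 % 7 = 4. Stack: [4]
STORE_FAST s → s=4. Stack: []
LOAD_FAST b → push -10. Stack: [-10]
LOAD_CONST → push 7. Stack: [-10, 7]
BINARY_OP + → -10 + 7 = -3. Stack: [-3]
LOAD_FAST s → push 4. Stack: [-3, 4]
BINARY_OP + → -3 + 4 = 1. Stack: [1]
STORE_FAST q → q=1. Stack: []
LOAD_FAST b → push -10. Stack: [-10]
LOAD_CONST → push 6. Stack: [-10, 6]
BINARY_OP - → -10 - 6 = -16. Stack: [-16]
LOAD_FAST_LOAD_FAST q,a → push 1,24. Stack: [-16, 1, 24]
BINARY_OP & → 1 & 24 = 0. Stack: [-16, 0]
BINARY_OP | → -16 | 0 = -16. Stack: [-16]
STORE_FAST t → t=-16. Stack: []
LOAD_FAST_LOAD_FAST t,t → push -16,-16. Stack: [-16, -16]
BINARY_OP ^ → -16 ^ -16 = 0. Stack: [0]
LOAD_FAST t → push -16. Stack: [0, -16]
BINARY_OP * → 0 * -16 = 0. Stack: [0]
STORE_FAST p → p=0. Stack: []
LOAD_FAST q → push 1. Stack: [1]
RETURN_VALUE → return 1.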